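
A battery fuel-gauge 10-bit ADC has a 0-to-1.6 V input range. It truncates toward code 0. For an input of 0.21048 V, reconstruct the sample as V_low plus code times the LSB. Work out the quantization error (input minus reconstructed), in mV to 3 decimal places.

LSB = 1.6/2^10 = 1.562 mV.
(0.21048 − 0)/0.0015625 = 134.7072; ⌊·⌋ gives code 134.
Code 134 maps back to 0 + 134×0.0015625 V = 0.209375 V.
V_in − V_rec = 0.001105 V = 1.105 mV.

1.105 mV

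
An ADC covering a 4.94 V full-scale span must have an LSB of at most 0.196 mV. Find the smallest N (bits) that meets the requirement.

15 bits

Number of steps required ≥ 4.94 V / 0.196 mV = 25204.08.
Need 2^N ≥ 25204.08; 2^14 = 16384, 2^15 = 32768.
Minimum N = 15.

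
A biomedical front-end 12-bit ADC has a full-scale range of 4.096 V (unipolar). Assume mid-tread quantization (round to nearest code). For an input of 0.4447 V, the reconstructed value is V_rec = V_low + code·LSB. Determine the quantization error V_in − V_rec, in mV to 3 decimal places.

-0.300 mV

One LSB is 4.096 V / 4096 = 1.000 mV.
(0.4447 − 0)/0.001 = 444.7000; round gives code 445.
Code 445 maps back to 0 + 445×0.001 V = 0.445 V.
Difference: -0.0003 V → -0.300 mV.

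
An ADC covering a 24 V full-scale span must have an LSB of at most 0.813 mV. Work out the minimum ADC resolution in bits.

15 bits

Number of steps required ≥ 24 V / 0.813 mV = 29520.30.
Need 2^N ≥ 29520.30; 2^14 = 16384, 2^15 = 32768.
Minimum N = 15.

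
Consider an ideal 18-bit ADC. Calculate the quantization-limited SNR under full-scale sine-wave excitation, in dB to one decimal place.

110.1 dB

SNR ≈ 6.02·N + 1.76 dB = 6.02·18 + 1.76 = 110.12 dB.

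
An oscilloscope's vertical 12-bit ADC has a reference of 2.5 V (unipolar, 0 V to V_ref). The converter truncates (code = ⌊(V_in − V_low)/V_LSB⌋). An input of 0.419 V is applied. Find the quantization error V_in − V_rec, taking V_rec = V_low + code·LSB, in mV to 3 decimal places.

0.299 mV

LSB = 2.5/2^12 = 0.610 mV.
Scaled input = 686.4896 LSBs, so code = 686.
Reconstructed: 0.41870117 V.
V_in − V_rec = 0.000298828 V = 0.299 mV.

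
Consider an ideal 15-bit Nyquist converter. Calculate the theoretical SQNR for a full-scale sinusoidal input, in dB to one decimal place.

92.1 dB

SNR ≈ 6.02·N + 1.76 dB = 6.02·15 + 1.76 = 92.06 dB.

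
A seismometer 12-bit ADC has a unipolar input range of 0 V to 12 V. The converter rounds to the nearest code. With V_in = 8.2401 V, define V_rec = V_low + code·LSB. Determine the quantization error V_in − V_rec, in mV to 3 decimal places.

-1.111 mV

One LSB is 12 V / 4096 = 2.930 mV.
Scaled input = 2812.6208 LSBs, so code = 2813.
Reconstructed: 8.2412109 V.
V_in − V_rec = -0.00111094 V = -1.111 mV.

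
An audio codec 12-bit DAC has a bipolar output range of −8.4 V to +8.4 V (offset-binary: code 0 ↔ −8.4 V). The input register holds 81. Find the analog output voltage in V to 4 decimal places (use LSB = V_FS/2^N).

LSB = 16.8 V / 2^12 = 4.102 mV.
V_out = (−8.4) + 81 × 0.00410156 V = -8.06777 V.

-8.0678 V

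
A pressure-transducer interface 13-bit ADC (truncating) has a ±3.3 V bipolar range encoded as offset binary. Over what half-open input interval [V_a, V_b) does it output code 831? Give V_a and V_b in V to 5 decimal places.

[-2.63049 V, -2.62969 V)

LSB = 6.6/2^13 = 0.806 mV.
V_a = V_low + 831·LSB = -2.63049 V; V_b = V_low + 832·LSB = -2.62969 V.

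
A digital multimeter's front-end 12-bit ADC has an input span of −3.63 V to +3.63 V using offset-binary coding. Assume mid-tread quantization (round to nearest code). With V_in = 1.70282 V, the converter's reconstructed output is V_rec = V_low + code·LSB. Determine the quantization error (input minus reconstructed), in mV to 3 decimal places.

LSB = 7.26/2^12 = 1.772 mV.
(V_in − V_low)/LSB = (1.70282 − (−3.63))/0.00177246 = 3008.7095 → code 3009 (round).
Code 3009 maps back to (−3.63) + 3009×0.00177246 V = 1.703335 V.
V_in − V_rec = -0.000514961 V = -0.515 mV.

-0.515 mV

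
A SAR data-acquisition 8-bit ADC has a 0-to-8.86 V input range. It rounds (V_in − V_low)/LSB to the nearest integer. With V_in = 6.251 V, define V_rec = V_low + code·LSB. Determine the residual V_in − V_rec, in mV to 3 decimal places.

LSB = 8.86/2^8 = 34.609 mV.
(V_in − V_low)/LSB = (6.251 − 0)/0.0346094 = 180.6158 → code 181 (round).
V_rec = 0 + 181·0.0346094 = 6.2642969 V.
V_in − V_rec = -0.0132969 V = -13.297 mV.

-13.297 mV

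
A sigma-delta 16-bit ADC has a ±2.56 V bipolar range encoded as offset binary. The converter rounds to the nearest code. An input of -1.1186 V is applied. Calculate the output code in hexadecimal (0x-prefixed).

Full-scale span = 5.12 V; LSB = 5.12/2^16 = 78.12 µV.
(V_in − V_low)/LSB = (-1.1186 − (−2.56)) / 7.8125e-05 = 18449.920.
Round → code 18450.
In hexadecimal (0x-prefixed): 0x4812.

code 0x4812 (decimal 18450)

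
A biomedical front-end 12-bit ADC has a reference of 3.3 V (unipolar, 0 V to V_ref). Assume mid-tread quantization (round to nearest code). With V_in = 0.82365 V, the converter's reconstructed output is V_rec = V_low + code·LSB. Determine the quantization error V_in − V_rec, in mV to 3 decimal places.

0.261 mV

One LSB is 3.3 V / 4096 = 0.806 mV.
(V_in − V_low)/LSB = (0.82365 − 0)/0.000805664 = 1022.3244 → code 1022 (round).
Code 1022 maps back to 0 + 1022×0.000805664 V = 0.82338867 V.
V_in − V_rec = 0.000261328 V = 0.261 mV.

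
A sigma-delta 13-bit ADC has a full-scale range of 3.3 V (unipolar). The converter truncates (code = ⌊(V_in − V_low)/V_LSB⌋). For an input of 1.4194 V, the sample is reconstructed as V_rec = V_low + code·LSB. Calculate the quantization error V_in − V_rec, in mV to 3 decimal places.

0.223 mV

Step size: 3.3 V ÷ 2^13 = 402.83 µV.
(V_in − V_low)/LSB = (1.4194 − 0)/0.000402832 = 3523.5530 → code 3523 (floor).
V_rec = 0 + 3523·0.000402832 = 1.4191772 V.
Difference: 0.000222754 V → 0.223 mV.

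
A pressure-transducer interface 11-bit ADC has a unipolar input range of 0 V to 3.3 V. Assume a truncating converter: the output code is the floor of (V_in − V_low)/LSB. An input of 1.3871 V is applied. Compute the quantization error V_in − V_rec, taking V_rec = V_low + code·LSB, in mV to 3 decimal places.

1.358 mV

One LSB is 3.3 V / 2048 = 1.611 mV.
(V_in − V_low)/LSB = (1.3871 − 0)/0.00161133 = 860.8427 → code 860 (floor).
V_rec = 0 + 860·0.00161133 = 1.3857422 V.
V_in − V_rec = 0.00135781 V = 1.358 mV.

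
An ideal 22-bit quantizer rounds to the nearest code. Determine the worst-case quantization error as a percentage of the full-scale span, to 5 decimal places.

Rounding → worst-case error = ½ LSB = V_FS/2^23, so 100/8388608 = 1.19209e-05 % of full scale.

0.00001 %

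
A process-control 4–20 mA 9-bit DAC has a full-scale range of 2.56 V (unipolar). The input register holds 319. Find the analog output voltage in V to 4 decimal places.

1.5950 V

LSB = 2.56 V / 2^9 = 5.000 mV.
V_out = 0 + 319 × 0.005 V = 1.595 V.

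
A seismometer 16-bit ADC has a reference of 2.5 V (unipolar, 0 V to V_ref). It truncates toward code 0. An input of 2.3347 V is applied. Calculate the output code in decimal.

Full-scale span = 2.5 V; LSB = 2.5/2^16 = 38.15 µV.
(2.3347 − 0) / 3.8147e-05 = 61202.760 LSBs.
Floor → code 61202.

code 61202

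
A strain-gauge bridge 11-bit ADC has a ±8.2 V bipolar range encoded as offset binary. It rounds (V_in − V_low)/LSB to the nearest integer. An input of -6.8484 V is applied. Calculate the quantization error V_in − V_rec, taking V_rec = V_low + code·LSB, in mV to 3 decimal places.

Step size: 16.4 V ÷ 2^11 = 8.008 mV.
(V_in − V_low)/LSB = (-6.8484 − (−8.2))/0.00800781 = 168.7852 → code 169 (round).
Reconstructed: -6.8466797 V.
Difference: -0.00172031 V → -1.720 mV.

-1.720 mV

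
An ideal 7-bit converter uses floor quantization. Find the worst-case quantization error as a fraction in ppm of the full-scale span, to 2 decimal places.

7812.50 ppm

Truncating → worst-case error = 1 LSB = V_FS/2^7, so 1e+06/128 = 7812.5 ppm of full scale.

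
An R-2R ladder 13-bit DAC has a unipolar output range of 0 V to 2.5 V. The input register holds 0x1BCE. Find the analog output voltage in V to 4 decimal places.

LSB = 2.5 V / 2^13 = 305.18 µV.
Code 0x1BCE = 7118 decimal.
V_out = 0 + 7118 × 0.000305176 V = 2.17224 V.

2.1722 V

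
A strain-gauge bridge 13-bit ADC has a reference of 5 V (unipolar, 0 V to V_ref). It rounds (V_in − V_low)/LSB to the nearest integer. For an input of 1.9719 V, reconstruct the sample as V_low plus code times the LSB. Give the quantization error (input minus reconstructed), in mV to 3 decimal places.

Step size: 5 V ÷ 2^13 = 0.610 mV.
(V_in − V_low)/LSB = (1.9719 − 0)/0.000610352 = 3230.7610 → code 3231 (round).
Reconstructed: 1.9720459 V.
V_in − V_rec = -0.000145898 V = -0.146 mV.

-0.146 mV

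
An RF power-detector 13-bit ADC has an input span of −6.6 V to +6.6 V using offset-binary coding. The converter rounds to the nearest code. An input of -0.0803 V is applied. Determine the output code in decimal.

LSB = 13.2 V / 8192 = 1.611 mV.
(-0.0803 − (−6.6)) / 0.00161133 = 4046.165 LSBs.
Round → code 4046.

code 4046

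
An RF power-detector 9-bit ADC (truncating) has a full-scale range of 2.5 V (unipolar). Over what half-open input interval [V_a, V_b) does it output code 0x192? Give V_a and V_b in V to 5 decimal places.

[1.96289 V, 1.96777 V)

LSB = 2.5/2^9 = 4.883 mV.
Code 0x192 = 402 decimal.
V_a = V_low + 402·LSB = 1.96289 V; V_b = V_low + 403·LSB = 1.96777 V.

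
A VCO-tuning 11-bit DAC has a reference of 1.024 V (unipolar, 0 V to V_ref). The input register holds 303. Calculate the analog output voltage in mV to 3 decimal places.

151.500 mV

LSB = 1.024 V / 2^11 = 0.500 mV.
V_out = 0 + 303 × 0.0005 V = 0.1515 V.
= 151.500 mV.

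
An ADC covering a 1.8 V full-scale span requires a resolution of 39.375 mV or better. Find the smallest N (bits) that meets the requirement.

Number of steps required ≥ 1.8 V / 39.375 mV = 45.71.
Need 2^N ≥ 45.71; 2^5 = 32, 2^6 = 64.
Minimum N = 6.

6 bits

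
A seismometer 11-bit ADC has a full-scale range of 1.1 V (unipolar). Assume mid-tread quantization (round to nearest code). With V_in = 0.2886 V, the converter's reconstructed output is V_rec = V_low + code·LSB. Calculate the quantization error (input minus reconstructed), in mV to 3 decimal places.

0.172 mV

Step size: 1.1 V ÷ 2^11 = 0.537 mV.
(0.2886 − 0)/0.000537109 = 537.3207; round gives code 537.
Code 537 maps back to 0 + 537×0.000537109 V = 0.28842773 V.
Difference: 0.000172266 V → 0.172 mV.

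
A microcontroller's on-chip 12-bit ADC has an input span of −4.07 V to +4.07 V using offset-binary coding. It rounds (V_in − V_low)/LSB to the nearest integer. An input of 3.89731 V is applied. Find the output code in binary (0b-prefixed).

LSB = 8.14 V / 4096 = 1.987 mV.
Input sits at 4009.103 steps above V_low.
So the output code is 4009.
In binary (0b-prefixed): 0b111110101001.

code 0b111110101001 (decimal 4009)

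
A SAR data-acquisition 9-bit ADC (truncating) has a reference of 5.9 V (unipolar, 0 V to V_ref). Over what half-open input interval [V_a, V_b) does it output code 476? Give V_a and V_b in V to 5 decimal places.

LSB = 5.9/2^9 = 11.523 mV.
V_a = V_low + 476·LSB = 5.48516 V; V_b = V_low + 477·LSB = 5.49668 V.

[5.48516 V, 5.49668 V)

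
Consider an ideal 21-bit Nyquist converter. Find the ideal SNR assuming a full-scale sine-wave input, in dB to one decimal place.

128.2 dB

SNR ≈ 6.02·N + 1.76 dB = 6.02·21 + 1.76 = 128.18 dB.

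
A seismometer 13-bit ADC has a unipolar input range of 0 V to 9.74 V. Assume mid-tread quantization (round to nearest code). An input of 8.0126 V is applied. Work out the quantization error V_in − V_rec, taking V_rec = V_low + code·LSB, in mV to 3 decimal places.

LSB = 9.74/2^13 = 1.189 mV.
Scaled input = 6739.1395 LSBs, so code = 6739.
V_rec = 0 + 6739·0.00118896 = 8.0124341 V.
V_in − V_rec = 0.000165918 V = 0.166 mV.

0.166 mV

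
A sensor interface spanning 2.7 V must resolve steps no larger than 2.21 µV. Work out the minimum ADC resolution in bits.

Number of steps required ≥ 2.7 V / 2.21 µV = 1221719.46.
Need 2^N ≥ 1221719.46; 2^20 = 1048576, 2^21 = 2097152.
Minimum N = 21.

21 bits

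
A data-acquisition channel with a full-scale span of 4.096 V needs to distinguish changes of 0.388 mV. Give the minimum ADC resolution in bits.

14 bits

Number of steps required ≥ 4.096 V / 0.388 mV = 10556.70.
Need 2^N ≥ 10556.70; 2^13 = 8192, 2^14 = 16384.
Minimum N = 14.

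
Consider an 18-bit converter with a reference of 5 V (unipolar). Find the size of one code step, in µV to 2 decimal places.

Full-scale span = 5 V.
LSB = 5 / 2^18 = 5 / 262144 = 1.90735e-05 V = 19.07 µV.

19.07 µV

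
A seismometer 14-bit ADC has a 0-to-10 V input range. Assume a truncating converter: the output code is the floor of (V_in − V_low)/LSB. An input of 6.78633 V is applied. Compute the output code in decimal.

LSB = 10 V / 16384 = 0.610 mV.
(6.78633 − 0) / 0.000610352 = 11118.723 LSBs.
So the output code is 11118.

code 11118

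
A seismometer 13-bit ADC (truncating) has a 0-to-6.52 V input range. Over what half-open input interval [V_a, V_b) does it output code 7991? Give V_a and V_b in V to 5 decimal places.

LSB = 6.52/2^13 = 0.796 mV.
V_a = V_low + 7991·LSB = 6.36002 V; V_b = V_low + 7992·LSB = 6.36082 V.

[6.36002 V, 6.36082 V)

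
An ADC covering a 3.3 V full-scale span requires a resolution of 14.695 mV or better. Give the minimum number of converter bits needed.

Number of steps required ≥ 3.3 V / 14.695 mV = 224.57.
Need 2^N ≥ 224.57; 2^7 = 128, 2^8 = 256.
Minimum N = 8.

8 bits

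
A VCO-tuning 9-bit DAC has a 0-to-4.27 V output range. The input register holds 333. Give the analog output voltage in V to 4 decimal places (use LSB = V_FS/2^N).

2.7772 V

LSB = 4.27 V / 2^9 = 8.340 mV.
V_out = 0 + 333 × 0.00833984 V = 2.77717 V.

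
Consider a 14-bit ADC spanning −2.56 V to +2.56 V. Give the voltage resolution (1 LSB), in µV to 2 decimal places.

Full-scale span = 5.12 V.
LSB = 5.12 / 2^14 = 5.12 / 16384 = 0.0003125 V = 312.50 µV.

312.50 µV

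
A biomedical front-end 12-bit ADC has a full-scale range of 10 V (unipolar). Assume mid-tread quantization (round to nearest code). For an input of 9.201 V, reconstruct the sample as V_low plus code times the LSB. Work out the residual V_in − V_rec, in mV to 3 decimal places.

-0.660 mV

LSB = 10/2^12 = 2.441 mV.
Scaled input = 3768.7296 LSBs, so code = 3769.
Code 3769 maps back to 0 + 3769×0.00244141 V = 9.2016602 V.
Error = 9.201 − 9.2016602 = -0.000660156 V = -0.660 mV.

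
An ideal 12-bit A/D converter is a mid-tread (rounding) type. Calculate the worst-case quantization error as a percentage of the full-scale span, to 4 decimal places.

Rounding → worst-case error = ½ LSB = V_FS/2^13, so 100/8192 = 0.012207 % of full scale.

0.0122 %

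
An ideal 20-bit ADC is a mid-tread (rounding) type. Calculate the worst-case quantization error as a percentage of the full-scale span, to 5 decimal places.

Rounding → worst-case error = ½ LSB = V_FS/2^21, so 100/2097152 = 4.76837e-05 % of full scale.

0.00005 %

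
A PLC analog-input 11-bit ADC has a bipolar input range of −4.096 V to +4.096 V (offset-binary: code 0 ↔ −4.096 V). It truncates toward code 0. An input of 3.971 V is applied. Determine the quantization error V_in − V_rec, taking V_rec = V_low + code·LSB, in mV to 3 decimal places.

3.000 mV

Step size: 8.192 V ÷ 2^11 = 4.000 mV.
(3.971 − (−4.096))/0.004 = 2016.7500; ⌊·⌋ gives code 2016.
Reconstructed: 3.968 V.
Error = 3.971 − 3.968 = 0.003 V = 3.000 mV.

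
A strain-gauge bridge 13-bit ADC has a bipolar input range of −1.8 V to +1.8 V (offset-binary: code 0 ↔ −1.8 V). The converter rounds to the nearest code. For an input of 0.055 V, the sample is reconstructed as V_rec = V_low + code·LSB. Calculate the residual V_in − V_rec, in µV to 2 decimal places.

Step size: 3.6 V ÷ 2^13 = 439.45 µV.
(0.055 − (−1.8))/0.000439453 = 4221.1556; round gives code 4221.
Code 4221 maps back to (−1.8) + 4221×0.000439453 V = 0.054931641 V.
V_in − V_rec = 6.83594e-05 V = 68.36 µV.

68.36 µV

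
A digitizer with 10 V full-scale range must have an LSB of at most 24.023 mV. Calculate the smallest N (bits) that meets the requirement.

9 bits

Number of steps required ≥ 10 V / 24.023 mV = 416.27.
Need 2^N ≥ 416.27; 2^8 = 256, 2^9 = 512.
Minimum N = 9.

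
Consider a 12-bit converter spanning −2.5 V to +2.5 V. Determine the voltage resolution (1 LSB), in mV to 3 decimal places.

1.221 mV

Full-scale span = 5 V.
LSB = 5 / 2^12 = 5 / 4096 = 0.0012207 V = 1.221 mV.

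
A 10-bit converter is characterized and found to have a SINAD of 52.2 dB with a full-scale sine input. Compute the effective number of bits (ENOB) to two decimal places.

8.38 bits

ENOB = (SINAD − 1.76) / 6.02 = (52.2 − 1.76)/6.02 = 8.379.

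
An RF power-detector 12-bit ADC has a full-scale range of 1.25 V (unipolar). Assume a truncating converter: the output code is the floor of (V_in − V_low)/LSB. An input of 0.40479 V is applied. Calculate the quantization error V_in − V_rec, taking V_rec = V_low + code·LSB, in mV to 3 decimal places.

LSB = 1.25/2^12 = 305.18 µV.
(V_in − V_low)/LSB = (0.40479 − 0)/0.000305176 = 1326.4159 → code 1326 (floor).
Reconstructed: 0.40466309 V.
Error = 0.40479 − 0.40466309 = 0.000126914 V = 0.127 mV.

0.127 mV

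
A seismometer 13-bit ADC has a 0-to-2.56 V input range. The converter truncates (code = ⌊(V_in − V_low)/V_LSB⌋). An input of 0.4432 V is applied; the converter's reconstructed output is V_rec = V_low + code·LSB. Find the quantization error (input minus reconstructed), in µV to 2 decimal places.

Step size: 2.56 V ÷ 2^13 = 312.50 µV.
Scaled input = 1418.2400 LSBs, so code = 1418.
Reconstructed: 0.443125 V.
Error = 0.4432 − 0.443125 = 7.5e-05 V = 75.00 µV.

75.00 µV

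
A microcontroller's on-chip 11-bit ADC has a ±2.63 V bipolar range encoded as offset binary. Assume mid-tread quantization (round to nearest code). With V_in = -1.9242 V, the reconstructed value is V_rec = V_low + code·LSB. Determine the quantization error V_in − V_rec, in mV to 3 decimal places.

-0.499 mV

Step size: 5.26 V ÷ 2^11 = 2.568 mV.
(V_in − V_low)/LSB = (-1.9242 − (−2.63))/0.00256836 = 274.8058 → code 275 (round).
V_rec = (−2.63) + 275·0.00256836 = -1.9237012 V.
Error = -1.9242 − (−1.9237012) = -0.000498828 V = -0.499 mV.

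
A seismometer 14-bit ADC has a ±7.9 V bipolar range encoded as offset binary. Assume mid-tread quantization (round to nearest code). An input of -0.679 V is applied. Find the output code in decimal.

code 7488

With 16384 levels over 15.8 V, one step is 0.964 mV.
(-0.679 − (−7.9)) / 0.000964355 = 7487.903 LSBs.
Round → code 7488.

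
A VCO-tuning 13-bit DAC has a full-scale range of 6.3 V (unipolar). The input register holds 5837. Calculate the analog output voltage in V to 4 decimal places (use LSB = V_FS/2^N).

4.4889 V

LSB = 6.3 V / 2^13 = 0.769 mV.
V_out = 0 + 5837 × 0.000769043 V = 4.4889 V.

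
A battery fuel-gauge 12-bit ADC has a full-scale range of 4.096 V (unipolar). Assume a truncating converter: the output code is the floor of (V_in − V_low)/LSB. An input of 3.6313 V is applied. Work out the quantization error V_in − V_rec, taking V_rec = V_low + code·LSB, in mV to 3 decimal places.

One LSB is 4.096 V / 4096 = 1.000 mV.
(V_in − V_low)/LSB = (3.6313 − 0)/0.001 = 3631.3000 → code 3631 (floor).
Reconstructed: 3.631 V.
Error = 3.6313 − 3.631 = 0.0003 V = 0.300 mV.

0.300 mV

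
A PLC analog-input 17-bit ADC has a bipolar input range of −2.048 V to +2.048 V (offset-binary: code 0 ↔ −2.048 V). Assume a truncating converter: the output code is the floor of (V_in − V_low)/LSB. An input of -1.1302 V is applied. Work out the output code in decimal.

code 29369

LSB = 4.096 V / 131072 = 31.25 µV.
(V_in − V_low)/LSB = (-1.1302 − (−2.048)) / 3.125e-05 = 29369.600.
So the output code is 29369.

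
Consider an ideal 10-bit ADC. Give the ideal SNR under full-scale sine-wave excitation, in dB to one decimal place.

62.0 dB

SNR ≈ 6.02·N + 1.76 dB = 6.02·10 + 1.76 = 61.96 dB.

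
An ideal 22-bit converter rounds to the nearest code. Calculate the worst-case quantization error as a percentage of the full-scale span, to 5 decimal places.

Rounding → worst-case error = ½ LSB = V_FS/2^23, so 100/8388608 = 1.19209e-05 % of full scale.

0.00001 %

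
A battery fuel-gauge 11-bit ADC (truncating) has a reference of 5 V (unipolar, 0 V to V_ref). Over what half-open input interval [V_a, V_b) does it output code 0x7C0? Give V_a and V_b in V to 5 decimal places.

LSB = 5/2^11 = 2.441 mV.
Code 0x7C0 = 1984 decimal.
V_a = V_low + 1984·LSB = 4.84375 V; V_b = V_low + 1985·LSB = 4.84619 V.

[4.84375 V, 4.84619 V)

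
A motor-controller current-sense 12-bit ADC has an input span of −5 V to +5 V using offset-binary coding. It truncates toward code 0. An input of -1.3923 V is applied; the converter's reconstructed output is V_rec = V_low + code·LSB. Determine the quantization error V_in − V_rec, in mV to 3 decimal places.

Step size: 10 V ÷ 2^12 = 2.441 mV.
Scaled input = 1477.7139 LSBs, so code = 1477.
Code 1477 maps back to (−5) + 1477×0.00244141 V = -1.394043 V.
Error = -1.3923 − (−1.394043) = 0.00174297 V = 1.743 mV.

1.743 mV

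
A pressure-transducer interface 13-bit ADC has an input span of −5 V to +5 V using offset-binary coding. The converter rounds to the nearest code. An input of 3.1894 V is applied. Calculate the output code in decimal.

code 6709

Full-scale span = 10 V; LSB = 10/2^13 = 1.221 mV.
(3.1894 − (−5)) / 0.0012207 = 6708.756 LSBs.
So the output code is 6709.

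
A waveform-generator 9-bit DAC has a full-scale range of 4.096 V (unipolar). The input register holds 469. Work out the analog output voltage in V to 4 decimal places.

LSB = 4.096 V / 2^9 = 8.000 mV.
V_out = 0 + 469 × 0.008 V = 3.752 V.

3.7520 V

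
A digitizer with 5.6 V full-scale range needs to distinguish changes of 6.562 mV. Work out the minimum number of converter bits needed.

Number of steps required ≥ 5.6 V / 6.562 mV = 853.40.
Need 2^N ≥ 853.40; 2^9 = 512, 2^10 = 1024.
Minimum N = 10.

10 bits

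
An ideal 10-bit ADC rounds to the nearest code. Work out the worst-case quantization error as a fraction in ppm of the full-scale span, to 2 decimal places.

488.28 ppm

Rounding → worst-case error = ½ LSB = V_FS/2^11, so 1e+06/2048 = 488.281 ppm of full scale.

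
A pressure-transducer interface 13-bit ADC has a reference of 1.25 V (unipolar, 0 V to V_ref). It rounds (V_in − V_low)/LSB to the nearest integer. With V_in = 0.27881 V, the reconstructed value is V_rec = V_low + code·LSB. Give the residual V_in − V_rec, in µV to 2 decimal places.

LSB = 1.25/2^13 = 152.59 µV.
(0.27881 − 0)/0.000152588 = 1827.2092; round gives code 1827.
V_rec = 0 + 1827·0.000152588 = 0.27877808 V.
Difference: 3.19238e-05 V → 31.92 µV.

31.92 µV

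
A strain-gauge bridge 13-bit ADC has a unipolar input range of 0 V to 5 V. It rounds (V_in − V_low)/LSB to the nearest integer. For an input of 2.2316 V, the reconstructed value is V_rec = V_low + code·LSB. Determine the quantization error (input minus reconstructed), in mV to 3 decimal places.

0.155 mV

One LSB is 5 V / 8192 = 0.610 mV.
Scaled input = 3656.2534 LSBs, so code = 3656.
V_rec = 0 + 3656·0.000610352 = 2.2314453 V.
Error = 2.2316 − 2.2314453 = 0.000154688 V = 0.155 mV.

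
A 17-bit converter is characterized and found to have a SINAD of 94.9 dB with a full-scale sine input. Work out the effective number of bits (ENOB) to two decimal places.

15.47 bits

ENOB = (SINAD − 1.76) / 6.02 = (94.9 − 1.76)/6.02 = 15.472.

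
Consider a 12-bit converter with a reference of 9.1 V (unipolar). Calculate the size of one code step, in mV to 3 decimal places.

2.222 mV

Full-scale span = 9.1 V.
LSB = 9.1 / 2^12 = 9.1 / 4096 = 0.00222168 V = 2.222 mV.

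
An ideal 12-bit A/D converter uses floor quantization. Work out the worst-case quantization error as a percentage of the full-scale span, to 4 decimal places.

0.0244 %

Truncating → worst-case error = 1 LSB = V_FS/2^12, so 100/4096 = 0.0244141 % of full scale.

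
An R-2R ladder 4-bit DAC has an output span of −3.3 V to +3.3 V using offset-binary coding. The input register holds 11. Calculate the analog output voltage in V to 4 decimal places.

LSB = 6.6 V / 2^4 = 412.500 mV.
V_out = (−3.3) + 11 × 0.4125 V = 1.2375 V.

1.2375 V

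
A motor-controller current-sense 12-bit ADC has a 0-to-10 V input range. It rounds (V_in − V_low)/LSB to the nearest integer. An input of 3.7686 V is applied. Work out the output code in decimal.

code 1544

LSB = 10 V / 4096 = 2.441 mV.
Input sits at 1543.619 steps above V_low.
Round → code 1544.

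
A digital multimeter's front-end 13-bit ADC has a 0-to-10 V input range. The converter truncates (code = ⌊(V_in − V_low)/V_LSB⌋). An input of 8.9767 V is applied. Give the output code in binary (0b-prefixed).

code 0b1110010111001 (decimal 7353)

Full-scale span = 10 V; LSB = 10/2^13 = 1.221 mV.
(8.9767 − 0) / 0.0012207 = 7353.713 LSBs.
So the output code is 7353.
In binary (0b-prefixed): 0b1110010111001.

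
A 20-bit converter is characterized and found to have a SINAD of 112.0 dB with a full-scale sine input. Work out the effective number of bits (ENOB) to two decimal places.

ENOB = (SINAD − 1.76) / 6.02 = (112.0 − 1.76)/6.02 = 18.312.

18.31 bits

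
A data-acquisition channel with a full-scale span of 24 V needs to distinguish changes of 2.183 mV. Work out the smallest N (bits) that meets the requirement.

14 bits

Number of steps required ≥ 24 V / 2.183 mV = 10994.04.
Need 2^N ≥ 10994.04; 2^13 = 8192, 2^14 = 16384.
Minimum N = 14.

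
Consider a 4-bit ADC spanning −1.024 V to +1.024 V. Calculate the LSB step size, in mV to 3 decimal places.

128.000 mV

Full-scale span = 2.048 V.
LSB = 2.048 / 2^4 = 2.048 / 16 = 0.128 V = 128.000 mV.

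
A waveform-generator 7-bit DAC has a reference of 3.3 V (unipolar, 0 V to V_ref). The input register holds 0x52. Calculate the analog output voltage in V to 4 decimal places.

LSB = 3.3 V / 2^7 = 25.781 mV.
Code 0x52 = 82 decimal.
V_out = 0 + 82 × 0.0257812 V = 2.11406 V.

2.1141 V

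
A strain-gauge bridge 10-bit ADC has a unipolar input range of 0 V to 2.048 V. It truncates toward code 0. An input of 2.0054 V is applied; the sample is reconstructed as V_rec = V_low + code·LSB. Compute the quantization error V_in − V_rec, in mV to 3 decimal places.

1.400 mV

Step size: 2.048 V ÷ 2^10 = 2.000 mV.
Scaled input = 1002.7000 LSBs, so code = 1002.
V_rec = 0 + 1002·0.002 = 2.004 V.
Error = 2.0054 − 2.004 = 0.0014 V = 1.400 mV.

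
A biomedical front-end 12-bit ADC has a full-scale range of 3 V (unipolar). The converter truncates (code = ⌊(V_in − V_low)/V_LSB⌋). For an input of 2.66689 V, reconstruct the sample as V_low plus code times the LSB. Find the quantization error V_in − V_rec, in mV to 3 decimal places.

0.142 mV

Step size: 3 V ÷ 2^12 = 0.732 mV.
Scaled input = 3641.1938 LSBs, so code = 3641.
Reconstructed: 2.666748 V.
Error = 2.66689 − 2.666748 = 0.000141953 V = 0.142 mV.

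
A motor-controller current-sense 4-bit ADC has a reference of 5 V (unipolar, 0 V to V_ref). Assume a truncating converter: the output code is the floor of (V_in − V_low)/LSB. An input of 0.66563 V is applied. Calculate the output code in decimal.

LSB = 5 V / 16 = 312.500 mV.
(0.66563 − 0) / 0.3125 = 2.130 LSBs.
⌊·⌋(2.130) = 2.

code 2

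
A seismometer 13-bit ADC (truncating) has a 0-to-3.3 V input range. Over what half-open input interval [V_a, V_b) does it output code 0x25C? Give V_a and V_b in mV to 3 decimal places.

LSB = 3.3/2^13 = 402.83 µV.
Code 0x25C = 604 decimal.
V_a = V_low + 604·LSB = 0.243311 V; V_b = V_low + 605·LSB = 0.243713 V.

[243.311 mV, 243.713 mV)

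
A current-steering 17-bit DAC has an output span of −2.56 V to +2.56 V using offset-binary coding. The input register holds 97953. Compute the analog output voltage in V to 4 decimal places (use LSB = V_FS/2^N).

LSB = 5.12 V / 2^17 = 39.06 µV.
V_out = (−2.56) + 97953 × 3.90625e-05 V = 1.26629 V.

1.2663 V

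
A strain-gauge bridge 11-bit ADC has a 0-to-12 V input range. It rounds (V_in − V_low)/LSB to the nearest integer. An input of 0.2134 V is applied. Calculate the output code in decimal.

Full-scale span = 12 V; LSB = 12/2^11 = 5.859 mV.
Input sits at 36.420 steps above V_low.
round(36.420) = 36.

code 36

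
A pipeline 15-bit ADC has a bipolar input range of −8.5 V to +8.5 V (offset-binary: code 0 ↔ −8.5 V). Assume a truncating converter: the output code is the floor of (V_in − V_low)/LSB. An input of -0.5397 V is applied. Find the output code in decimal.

code 15343

With 32768 levels over 17 V, one step is 0.519 mV.
(V_in − V_low)/LSB = (-0.5397 − (−8.5)) / 0.000518799 = 15343.712.
So the output code is 15343.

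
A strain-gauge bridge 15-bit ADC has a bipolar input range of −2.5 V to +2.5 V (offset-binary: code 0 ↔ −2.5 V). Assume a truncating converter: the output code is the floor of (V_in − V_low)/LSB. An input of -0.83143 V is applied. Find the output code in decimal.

code 10935

Full-scale span = 5 V; LSB = 5/2^15 = 152.59 µV.
(-0.83143 − (−2.5)) / 0.000152588 = 10935.140 LSBs.
So the output code is 10935.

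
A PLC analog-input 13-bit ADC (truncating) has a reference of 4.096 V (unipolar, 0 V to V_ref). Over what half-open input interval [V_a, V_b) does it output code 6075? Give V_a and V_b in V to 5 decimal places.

[3.03750 V, 3.03800 V)

LSB = 4.096/2^13 = 0.500 mV.
V_a = V_low + 6075·LSB = 3.0375 V; V_b = V_low + 6076·LSB = 3.038 V.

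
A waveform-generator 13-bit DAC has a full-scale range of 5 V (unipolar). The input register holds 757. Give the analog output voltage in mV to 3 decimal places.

LSB = 5 V / 2^13 = 0.610 mV.
V_out = 0 + 757 × 0.000610352 V = 0.462036 V.
= 462.036 mV.

462.036 mV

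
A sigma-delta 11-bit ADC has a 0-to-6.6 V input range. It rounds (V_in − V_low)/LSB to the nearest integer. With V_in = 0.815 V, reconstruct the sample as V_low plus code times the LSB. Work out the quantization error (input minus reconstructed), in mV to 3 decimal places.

-0.332 mV

One LSB is 6.6 V / 2048 = 3.223 mV.
(V_in − V_low)/LSB = (0.815 − 0)/0.00322266 = 252.8970 → code 253 (round).
V_rec = 0 + 253·0.00322266 = 0.81533203 V.
Difference: -0.000332031 V → -0.332 mV.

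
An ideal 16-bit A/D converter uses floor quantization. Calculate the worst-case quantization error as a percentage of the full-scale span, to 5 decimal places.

Truncating → worst-case error = 1 LSB = V_FS/2^16, so 100/65536 = 0.00152588 % of full scale.

0.00153 %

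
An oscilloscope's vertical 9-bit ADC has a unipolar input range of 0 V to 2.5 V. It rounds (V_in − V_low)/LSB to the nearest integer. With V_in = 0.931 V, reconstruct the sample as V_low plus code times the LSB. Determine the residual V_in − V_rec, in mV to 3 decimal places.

Step size: 2.5 V ÷ 2^9 = 4.883 mV.
(0.931 − 0)/0.00488281 = 190.6688; round gives code 191.
V_rec = 0 + 191·0.00488281 = 0.93261719 V.
Difference: -0.00161719 V → -1.617 mV.

-1.617 mV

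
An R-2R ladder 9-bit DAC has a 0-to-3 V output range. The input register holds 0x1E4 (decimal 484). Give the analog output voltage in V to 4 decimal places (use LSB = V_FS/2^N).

2.8359 V

LSB = 3 V / 2^9 = 5.859 mV.
Code 0x1E4 = 484 decimal.
V_out = 0 + 484 × 0.00585938 V = 2.83594 V.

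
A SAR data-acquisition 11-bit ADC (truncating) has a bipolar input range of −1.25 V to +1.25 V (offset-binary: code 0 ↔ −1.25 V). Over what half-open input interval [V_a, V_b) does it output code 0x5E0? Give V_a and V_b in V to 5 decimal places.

LSB = 2.5/2^11 = 1.221 mV.
Code 0x5E0 = 1504 decimal.
V_a = V_low + 1504·LSB = 0.585938 V; V_b = V_low + 1505·LSB = 0.587158 V.

[0.58594 V, 0.58716 V)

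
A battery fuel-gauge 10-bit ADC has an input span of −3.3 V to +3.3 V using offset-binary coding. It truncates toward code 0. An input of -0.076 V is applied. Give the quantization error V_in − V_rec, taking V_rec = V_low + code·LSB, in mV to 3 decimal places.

1.344 mV

Step size: 6.6 V ÷ 2^10 = 6.445 mV.
Scaled input = 500.2085 LSBs, so code = 500.
Reconstructed: -0.07734375 V.
Error = -0.076 − (−0.07734375) = 0.00134375 V = 1.344 mV.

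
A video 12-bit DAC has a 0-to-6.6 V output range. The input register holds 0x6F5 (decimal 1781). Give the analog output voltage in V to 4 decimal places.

2.8698 V

LSB = 6.6 V / 2^12 = 1.611 mV.
Code 0x6F5 = 1781 decimal.
V_out = 0 + 1781 × 0.00161133 V = 2.86978 V.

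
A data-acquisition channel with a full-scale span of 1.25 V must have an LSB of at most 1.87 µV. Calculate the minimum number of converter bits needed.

20 bits

Number of steps required ≥ 1.25 V / 1.87 µV = 668449.20.
Need 2^N ≥ 668449.20; 2^19 = 524288, 2^20 = 1048576.
Minimum N = 20.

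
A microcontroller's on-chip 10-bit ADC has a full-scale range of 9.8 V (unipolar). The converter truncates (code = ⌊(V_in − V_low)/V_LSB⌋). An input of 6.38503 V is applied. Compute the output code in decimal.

code 667

Full-scale span = 9.8 V; LSB = 9.8/2^10 = 9.570 mV.
Input sits at 667.170 steps above V_low.
So the output code is 667.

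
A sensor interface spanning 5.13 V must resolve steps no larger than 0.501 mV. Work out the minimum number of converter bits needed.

14 bits

Number of steps required ≥ 5.13 V / 0.501 mV = 10239.52.
Need 2^N ≥ 10239.52; 2^13 = 8192, 2^14 = 16384.
Minimum N = 14.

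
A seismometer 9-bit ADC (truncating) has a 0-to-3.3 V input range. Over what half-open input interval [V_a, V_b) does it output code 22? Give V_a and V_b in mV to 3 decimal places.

LSB = 3.3/2^9 = 6.445 mV.
V_a = V_low + 22·LSB = 0.141797 V; V_b = V_low + 23·LSB = 0.148242 V.

[141.797 mV, 148.242 mV)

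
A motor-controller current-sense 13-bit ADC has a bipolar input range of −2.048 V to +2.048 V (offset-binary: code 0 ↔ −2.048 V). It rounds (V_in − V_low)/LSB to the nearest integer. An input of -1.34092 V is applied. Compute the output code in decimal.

code 1414

LSB = 4.096 V / 8192 = 0.500 mV.
Input sits at 1414.160 steps above V_low.
round(1414.160) = 1414.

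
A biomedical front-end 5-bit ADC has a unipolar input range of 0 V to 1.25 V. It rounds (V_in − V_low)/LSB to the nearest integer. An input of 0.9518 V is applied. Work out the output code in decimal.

code 24

LSB = 1.25 V / 32 = 39.062 mV.
Input sits at 24.366 steps above V_low.
Round → code 24.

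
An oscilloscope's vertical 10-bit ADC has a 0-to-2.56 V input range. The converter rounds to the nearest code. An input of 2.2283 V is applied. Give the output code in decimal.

With 1024 levels over 2.56 V, one step is 2.500 mV.
Input sits at 891.320 steps above V_low.
round(891.320) = 891.

code 891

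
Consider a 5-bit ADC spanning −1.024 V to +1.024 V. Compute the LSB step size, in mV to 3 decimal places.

64.000 mV

Full-scale span = 2.048 V.
LSB = 2.048 / 2^5 = 2.048 / 32 = 0.064 V = 64.000 mV.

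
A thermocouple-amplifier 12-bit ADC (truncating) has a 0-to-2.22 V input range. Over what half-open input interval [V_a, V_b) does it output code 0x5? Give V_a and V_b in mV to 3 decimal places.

[2.710 mV, 3.252 mV)

LSB = 2.22/2^12 = 0.542 mV.
Code 0x5 = 5 decimal.
V_a = V_low + 5·LSB = 0.00270996 V; V_b = V_low + 6·LSB = 0.00325195 V.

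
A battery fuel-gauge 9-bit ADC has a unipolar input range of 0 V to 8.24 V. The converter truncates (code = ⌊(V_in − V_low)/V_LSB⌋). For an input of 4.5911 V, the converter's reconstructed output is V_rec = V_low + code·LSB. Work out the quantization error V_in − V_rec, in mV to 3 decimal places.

4.381 mV

One LSB is 8.24 V / 512 = 16.094 mV.
Scaled input = 285.2722 LSBs, so code = 285.
Reconstructed: 4.5867188 V.
V_in − V_rec = 0.00438125 V = 4.381 mV.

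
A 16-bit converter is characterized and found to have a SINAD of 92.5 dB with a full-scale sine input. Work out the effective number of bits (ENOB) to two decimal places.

15.07 bits

ENOB = (SINAD − 1.76) / 6.02 = (92.5 − 1.76)/6.02 = 15.073.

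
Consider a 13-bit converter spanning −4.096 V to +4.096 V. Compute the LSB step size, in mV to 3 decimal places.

Full-scale span = 8.192 V.
LSB = 8.192 / 2^13 = 8.192 / 8192 = 0.001 V = 1.000 mV.

1.000 mV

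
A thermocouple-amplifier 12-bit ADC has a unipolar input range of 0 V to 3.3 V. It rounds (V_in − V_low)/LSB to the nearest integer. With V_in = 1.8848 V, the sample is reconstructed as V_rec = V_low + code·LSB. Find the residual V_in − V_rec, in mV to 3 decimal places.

Step size: 3.3 V ÷ 2^12 = 0.806 mV.
(V_in − V_low)/LSB = (1.8848 − 0)/0.000805664 = 2339.4366 → code 2339 (round).
Reconstructed: 1.8844482 V.
V_in − V_rec = 0.000351758 V = 0.352 mV.

0.352 mV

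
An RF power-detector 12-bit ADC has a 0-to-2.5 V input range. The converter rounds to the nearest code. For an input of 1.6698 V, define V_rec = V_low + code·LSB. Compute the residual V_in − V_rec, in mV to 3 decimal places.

-0.122 mV

Step size: 2.5 V ÷ 2^12 = 0.610 mV.
Scaled input = 2735.8003 LSBs, so code = 2736.
Reconstructed: 1.6699219 V.
V_in − V_rec = -0.000121875 V = -0.122 mV.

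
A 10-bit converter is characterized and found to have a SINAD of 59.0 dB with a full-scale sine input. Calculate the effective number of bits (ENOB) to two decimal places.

ENOB = (SINAD − 1.76) / 6.02 = (59.0 − 1.76)/6.02 = 9.508.

9.51 bits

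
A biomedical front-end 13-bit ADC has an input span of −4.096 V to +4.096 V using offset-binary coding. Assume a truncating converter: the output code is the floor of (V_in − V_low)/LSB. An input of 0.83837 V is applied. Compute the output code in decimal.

With 8192 levels over 8.192 V, one step is 1.000 mV.
(V_in − V_low)/LSB = (0.83837 − (−4.096)) / 0.001 = 4934.370.
⌊·⌋(4934.370) = 4934.

code 4934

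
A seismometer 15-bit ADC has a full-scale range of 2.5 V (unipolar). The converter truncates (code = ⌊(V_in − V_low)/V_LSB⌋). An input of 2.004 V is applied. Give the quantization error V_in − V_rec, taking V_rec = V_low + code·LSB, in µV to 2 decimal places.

One LSB is 2.5 V / 32768 = 76.29 µV.
(V_in − V_low)/LSB = (2.004 − 0)/7.62939e-05 = 26266.8288 → code 26266 (floor).
Code 26266 maps back to 0 + 26266×7.62939e-05 V = 2.0039368 V.
Error = 2.004 − 2.0039368 = 6.32324e-05 V = 63.23 µV.

63.23 µV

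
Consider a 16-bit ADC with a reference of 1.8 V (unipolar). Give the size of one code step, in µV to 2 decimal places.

Full-scale span = 1.8 V.
LSB = 1.8 / 2^16 = 1.8 / 65536 = 2.74658e-05 V = 27.47 µV.

27.47 µV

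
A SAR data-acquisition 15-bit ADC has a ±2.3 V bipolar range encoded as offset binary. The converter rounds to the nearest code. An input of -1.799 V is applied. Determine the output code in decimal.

LSB = 4.6 V / 32768 = 140.38 µV.
(V_in − V_low)/LSB = (-1.799 − (−2.3)) / 0.000140381 = 3568.863.
round(3568.863) = 3569.

code 3569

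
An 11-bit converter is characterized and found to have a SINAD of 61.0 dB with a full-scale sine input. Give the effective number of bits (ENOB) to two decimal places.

ENOB = (SINAD − 1.76) / 6.02 = (61.0 − 1.76)/6.02 = 9.841.

9.84 bits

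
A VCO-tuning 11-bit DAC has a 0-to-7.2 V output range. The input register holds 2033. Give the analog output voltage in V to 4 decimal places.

7.1473 V

LSB = 7.2 V / 2^11 = 3.516 mV.
V_out = 0 + 2033 × 0.00351563 V = 7.14727 V.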